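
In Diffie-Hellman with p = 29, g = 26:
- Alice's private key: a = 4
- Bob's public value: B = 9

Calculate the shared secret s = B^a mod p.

Step 1: s = B^a mod p = 9^4 mod 29.
  9^1 mod 29 = 9
  9^2 mod 29 = (9 * 9) mod 29 = 23
  9^3 mod 29 = (23 * 9) mod 29 = 4
  9^4 mod 29 = (4 * 9) mod 29 = 7
Result: shared secret = 7.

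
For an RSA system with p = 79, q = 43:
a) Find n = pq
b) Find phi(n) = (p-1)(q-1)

Step 1: n = p * q = 79 * 43 = 3397.
Step 2: phi(n) = (p-1)(q-1) = 78 * 42 = 3276.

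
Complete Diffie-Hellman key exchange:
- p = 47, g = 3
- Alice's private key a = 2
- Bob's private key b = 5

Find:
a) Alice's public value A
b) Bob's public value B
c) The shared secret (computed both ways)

Step 1: A = g^a mod p = 3^2 mod 47 = 9.
Step 2: B = g^b mod p = 3^5 mod 47 = 8.
Step 3: Alice computes s = B^a mod p = 8^2 mod 47 = 17.
Step 4: Bob computes s = A^b mod p = 9^5 mod 47 = 17.
Both sides agree: shared secret = 17.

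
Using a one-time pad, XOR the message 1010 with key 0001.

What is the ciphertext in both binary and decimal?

Step 1: Write out the XOR operation bit by bit:
  Message: 1010
  Key:     0001
  XOR:     1011
Step 2: Convert to decimal: 1011 = 11.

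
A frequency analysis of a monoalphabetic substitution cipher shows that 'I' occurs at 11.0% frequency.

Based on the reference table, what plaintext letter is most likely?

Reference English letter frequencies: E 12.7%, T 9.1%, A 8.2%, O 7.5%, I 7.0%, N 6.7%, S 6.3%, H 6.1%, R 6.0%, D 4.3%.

Step 1: The observed frequency is 11.0%.
Step 2: Compare with English frequencies:
  E: 12.7% (difference: 1.7%) <-- closest
  T: 9.1% (difference: 1.9%)
  A: 8.2% (difference: 2.8%)
  O: 7.5% (difference: 3.5%)
  I: 7.0% (difference: 4.0%)
  N: 6.7% (difference: 4.3%)
  S: 6.3% (difference: 4.7%)
  H: 6.1% (difference: 4.9%)
  R: 6.0% (difference: 5.0%)
  D: 4.3% (difference: 6.7%)
Step 3: 'I' most likely represents 'E' (frequency 12.7%).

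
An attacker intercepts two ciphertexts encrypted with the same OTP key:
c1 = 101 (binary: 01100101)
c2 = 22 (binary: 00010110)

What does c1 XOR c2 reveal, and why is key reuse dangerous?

Step 1: c1 XOR c2 = (m1 XOR k) XOR (m2 XOR k).
Step 2: By XOR associativity/commutativity: = m1 XOR m2 XOR k XOR k = m1 XOR m2.
Step 3: 01100101 XOR 00010110 = 01110011 = 115.
Step 4: The key cancels out! An attacker learns m1 XOR m2 = 115, revealing the relationship between plaintexts.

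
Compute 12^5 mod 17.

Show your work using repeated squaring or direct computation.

Step 1: Compute 12^5 mod 17 step by step, reducing modulo 17 at each step.
  12^1 mod 17 = 12
  12^2 mod 17 = (12 * 12) mod 17 = 8
  12^3 mod 17 = (8 * 12) mod 17 = 11
  12^4 mod 17 = (11 * 12) mod 17 = 13
  12^5 mod 17 = (13 * 12) mod 17 = 3
Step 2: Result = 3.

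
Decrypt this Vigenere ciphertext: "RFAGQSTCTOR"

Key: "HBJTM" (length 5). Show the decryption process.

Step 1: Key 'HBJTM' has length 5. Extended key: HBJTMHBJTMH
Step 2: Decrypt each position:
  R(17) - H(7) = 10 = K
  F(5) - B(1) = 4 = E
  A(0) - J(9) = 17 = R
  G(6) - T(19) = 13 = N
  Q(16) - M(12) = 4 = E
  S(18) - H(7) = 11 = L
  T(19) - B(1) = 18 = S
  C(2) - J(9) = 19 = T
  T(19) - T(19) = 0 = A
  O(14) - M(12) = 2 = C
  R(17) - H(7) = 10 = K
Plaintext: KERNELSTACK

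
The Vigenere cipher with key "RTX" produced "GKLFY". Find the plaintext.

Step 1: Extend key: RTXRT
Step 2: Decrypt each letter (c - k) mod 26:
  G(6) - R(17) = (6-17) mod 26 = 15 = P
  K(10) - T(19) = (10-19) mod 26 = 17 = R
  L(11) - X(23) = (11-23) mod 26 = 14 = O
  F(5) - R(17) = (5-17) mod 26 = 14 = O
  Y(24) - T(19) = (24-19) mod 26 = 5 = F
Plaintext: PROOF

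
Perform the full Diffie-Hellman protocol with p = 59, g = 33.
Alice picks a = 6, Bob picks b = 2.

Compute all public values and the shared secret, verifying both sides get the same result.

Step 1: A = g^a mod p = 33^6 mod 59 = 36.
Step 2: B = g^b mod p = 33^2 mod 59 = 27.
Step 3: Alice computes s = B^a mod p = 27^6 mod 59 = 57.
Step 4: Bob computes s = A^b mod p = 36^2 mod 59 = 57.
Both sides agree: shared secret = 57.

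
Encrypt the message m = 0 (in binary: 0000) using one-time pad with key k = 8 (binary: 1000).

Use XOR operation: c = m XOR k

Step 1: Write out the XOR operation bit by bit:
  Message: 0000
  Key:     1000
  XOR:     1000
Step 2: Convert to decimal: 1000 = 8.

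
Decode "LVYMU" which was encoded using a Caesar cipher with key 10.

Step 1: Reverse the shift by subtracting 10 from each letter position.
  L (position 11) -> position (11-10) mod 26 = 1 -> B
  V (position 21) -> position (21-10) mod 26 = 11 -> L
  Y (position 24) -> position (24-10) mod 26 = 14 -> O
  M (position 12) -> position (12-10) mod 26 = 2 -> C
  U (position 20) -> position (20-10) mod 26 = 10 -> K
Decrypted message: BLOCK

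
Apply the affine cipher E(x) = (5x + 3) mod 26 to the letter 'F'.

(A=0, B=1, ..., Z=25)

Step 1: Convert 'F' to number: x = 5.
Step 2: E(5) = (5 * 5 + 3) mod 26 = 28 mod 26 = 2.
Step 3: Convert 2 back to letter: C.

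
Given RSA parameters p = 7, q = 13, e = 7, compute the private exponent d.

Step 1: n = 7 * 13 = 91.
Step 2: phi(n) = 6 * 12 = 72.
Step 3: Find d such that 7 * d = 1 (mod 72).
Step 4: d = 7^(-1) mod 72 = 31.
Verification: 7 * 31 = 217 = 3 * 72 + 1.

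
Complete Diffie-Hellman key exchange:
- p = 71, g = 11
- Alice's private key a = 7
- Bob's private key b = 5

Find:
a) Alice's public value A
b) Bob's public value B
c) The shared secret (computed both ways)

Step 1: A = g^a mod p = 11^7 mod 71 = 14.
Step 2: B = g^b mod p = 11^5 mod 71 = 23.
Step 3: Alice computes s = B^a mod p = 23^7 mod 71 = 70.
Step 4: Bob computes s = A^b mod p = 14^5 mod 71 = 70.
Both sides agree: shared secret = 70.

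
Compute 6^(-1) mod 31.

Step 1: We need x such that 6 * x = 1 (mod 31).
Step 2: Using the extended Euclidean algorithm or trial:
  6 * 26 = 156 = 5 * 31 + 1.
Step 3: Since 156 mod 31 = 1, the inverse is x = 26.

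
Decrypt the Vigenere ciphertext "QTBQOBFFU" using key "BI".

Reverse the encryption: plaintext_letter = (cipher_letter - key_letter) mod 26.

Step 1: Extend key: BIBIBIBIB
Step 2: Decrypt each letter (c - k) mod 26:
  Q(16) - B(1) = (16-1) mod 26 = 15 = P
  T(19) - I(8) = (19-8) mod 26 = 11 = L
  B(1) - B(1) = (1-1) mod 26 = 0 = A
  Q(16) - I(8) = (16-8) mod 26 = 8 = I
  O(14) - B(1) = (14-1) mod 26 = 13 = N
  B(1) - I(8) = (1-8) mod 26 = 19 = T
  F(5) - B(1) = (5-1) mod 26 = 4 = E
  F(5) - I(8) = (5-8) mod 26 = 23 = X
  U(20) - B(1) = (20-1) mod 26 = 19 = T
Plaintext: PLAINTEXT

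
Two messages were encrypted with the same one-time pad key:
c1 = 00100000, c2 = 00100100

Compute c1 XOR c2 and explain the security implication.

Step 1: c1 XOR c2 = (m1 XOR k) XOR (m2 XOR k).
Step 2: By XOR associativity/commutativity: = m1 XOR m2 XOR k XOR k = m1 XOR m2.
Step 3: 00100000 XOR 00100100 = 00000100 = 4.
Step 4: The key cancels out! An attacker learns m1 XOR m2 = 4, revealing the relationship between plaintexts.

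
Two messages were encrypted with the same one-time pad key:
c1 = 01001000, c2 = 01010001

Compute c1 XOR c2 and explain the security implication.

Step 1: c1 XOR c2 = (m1 XOR k) XOR (m2 XOR k).
Step 2: By XOR associativity/commutativity: = m1 XOR m2 XOR k XOR k = m1 XOR m2.
Step 3: 01001000 XOR 01010001 = 00011001 = 25.
Step 4: The key cancels out! An attacker learns m1 XOR m2 = 25, revealing the relationship between plaintexts.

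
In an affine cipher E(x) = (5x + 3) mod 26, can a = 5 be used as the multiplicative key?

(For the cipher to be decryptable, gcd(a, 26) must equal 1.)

Step 1: Compute gcd(5, 26).
Step 2: gcd(5, 26) = 1.
Since gcd = 1, 5 is coprime with 26, so it is a valid key.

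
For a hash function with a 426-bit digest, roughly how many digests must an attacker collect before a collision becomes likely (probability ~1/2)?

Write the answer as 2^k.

Step 1: The birthday paradox gives collision probability ~50% after sqrt(2^n) = 2^(n/2) hashes.
Step 2: For 426-bit output: 2^(426/2) = 2^213.
Step 3: Approximately 2^213 hash computations needed.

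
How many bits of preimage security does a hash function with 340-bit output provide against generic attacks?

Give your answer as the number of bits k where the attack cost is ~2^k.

Step 1: The hash has a 340-bit output.
Step 2: Preimage resistance means: given a digest h(x), it should be infeasible to find any input that hashes to it.
With a 340-bit output there are 2^340 possible digests, so a generic brute-force preimage search costs about 2^340 evaluations.
Step 3: Security level = 340 bits.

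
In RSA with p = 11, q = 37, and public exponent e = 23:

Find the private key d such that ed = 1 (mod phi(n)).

Step 1: n = 11 * 37 = 407.
Step 2: phi(n) = 10 * 36 = 360.
Step 3: Find d such that 23 * d = 1 (mod 360).
Step 4: d = 23^(-1) mod 360 = 47.
Verification: 23 * 47 = 1081 = 3 * 360 + 1.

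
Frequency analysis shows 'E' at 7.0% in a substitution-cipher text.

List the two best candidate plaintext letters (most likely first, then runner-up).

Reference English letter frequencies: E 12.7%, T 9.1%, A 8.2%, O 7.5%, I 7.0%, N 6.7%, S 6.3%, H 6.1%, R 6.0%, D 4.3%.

Step 1: Observed frequency of 'E' is 7.0%.
Step 2: Compute distances to each reference frequency and sort:
  I (7.0%): difference = 0.0% <-- BEST
  N (6.7%): difference = 0.3% <-- RUNNER-UP
  O (7.5%): difference = 0.5%
  S (6.3%): difference = 0.7%
  H (6.1%): difference = 0.9%
Step 3: Most likely is 'I' (7.0%, diff 0.0%); second most likely is 'N' (6.7%, diff 0.3%).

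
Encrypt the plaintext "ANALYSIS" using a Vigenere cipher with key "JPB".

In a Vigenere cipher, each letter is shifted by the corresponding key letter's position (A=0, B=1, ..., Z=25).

Step 1: Repeat key to match plaintext length:
  Plaintext: ANALYSIS
  Key:       JPBJPBJP
Step 2: Encrypt each letter:
  A(0) + J(9) = (0+9) mod 26 = 9 = J
  N(13) + P(15) = (13+15) mod 26 = 2 = C
  A(0) + B(1) = (0+1) mod 26 = 1 = B
  L(11) + J(9) = (11+9) mod 26 = 20 = U
  Y(24) + P(15) = (24+15) mod 26 = 13 = N
  S(18) + B(1) = (18+1) mod 26 = 19 = T
  I(8) + J(9) = (8+9) mod 26 = 17 = R
  S(18) + P(15) = (18+15) mod 26 = 7 = H
Ciphertext: JCBUNTRH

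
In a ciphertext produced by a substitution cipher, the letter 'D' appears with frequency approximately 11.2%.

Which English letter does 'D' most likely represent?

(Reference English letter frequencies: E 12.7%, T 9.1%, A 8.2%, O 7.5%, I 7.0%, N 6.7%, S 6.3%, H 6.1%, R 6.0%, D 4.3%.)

Step 1: The observed frequency is 11.2%.
Step 2: Compare with English frequencies:
  E: 12.7% (difference: 1.5%) <-- closest
  T: 9.1% (difference: 2.1%)
  A: 8.2% (difference: 3.0%)
  O: 7.5% (difference: 3.7%)
  I: 7.0% (difference: 4.2%)
  N: 6.7% (difference: 4.5%)
  S: 6.3% (difference: 4.9%)
  H: 6.1% (difference: 5.1%)
  R: 6.0% (difference: 5.2%)
  D: 4.3% (difference: 6.9%)
Step 3: 'D' most likely represents 'E' (frequency 12.7%).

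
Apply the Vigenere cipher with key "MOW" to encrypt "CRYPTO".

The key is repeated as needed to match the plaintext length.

Step 1: Repeat key to match plaintext length:
  Plaintext: CRYPTO
  Key:       MOWMOW
Step 2: Encrypt each letter:
  C(2) + M(12) = (2+12) mod 26 = 14 = O
  R(17) + O(14) = (17+14) mod 26 = 5 = F
  Y(24) + W(22) = (24+22) mod 26 = 20 = U
  P(15) + M(12) = (15+12) mod 26 = 1 = B
  T(19) + O(14) = (19+14) mod 26 = 7 = H
  O(14) + W(22) = (14+22) mod 26 = 10 = K
Ciphertext: OFUBHK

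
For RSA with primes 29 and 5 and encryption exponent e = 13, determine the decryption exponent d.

Step 1: n = 29 * 5 = 145.
Step 2: phi(n) = 28 * 4 = 112.
Step 3: Find d such that 13 * d = 1 (mod 112).
Step 4: d = 13^(-1) mod 112 = 69.
Verification: 13 * 69 = 897 = 8 * 112 + 1.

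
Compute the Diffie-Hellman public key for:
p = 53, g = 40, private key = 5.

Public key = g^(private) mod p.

Step 1: A = g^a mod p = 40^5 mod 53.
  40^1 mod 53 = 40
  40^2 mod 53 = (40 * 40) mod 53 = 10
  40^3 mod 53 = (10 * 40) mod 53 = 29
  40^4 mod 53 = (29 * 40) mod 53 = 47
  40^5 mod 53 = (47 * 40) mod 53 = 25
Result: A = 25.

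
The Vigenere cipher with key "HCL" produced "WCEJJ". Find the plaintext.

Step 1: Extend key: HCLHC
Step 2: Decrypt each letter (c - k) mod 26:
  W(22) - H(7) = (22-7) mod 26 = 15 = P
  C(2) - C(2) = (2-2) mod 26 = 0 = A
  E(4) - L(11) = (4-11) mod 26 = 19 = T
  J(9) - H(7) = (9-7) mod 26 = 2 = C
  J(9) - C(2) = (9-2) mod 26 = 7 = H
Plaintext: PATCH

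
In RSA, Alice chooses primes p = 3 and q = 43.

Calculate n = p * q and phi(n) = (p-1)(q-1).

Step 1: n = p * q = 3 * 43 = 129.
Step 2: phi(n) = (p-1)(q-1) = 2 * 42 = 84.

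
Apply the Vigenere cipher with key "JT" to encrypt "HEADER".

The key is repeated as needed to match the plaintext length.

Step 1: Repeat key to match plaintext length:
  Plaintext: HEADER
  Key:       JTJTJT
Step 2: Encrypt each letter:
  H(7) + J(9) = (7+9) mod 26 = 16 = Q
  E(4) + T(19) = (4+19) mod 26 = 23 = X
  A(0) + J(9) = (0+9) mod 26 = 9 = J
  D(3) + T(19) = (3+19) mod 26 = 22 = W
  E(4) + J(9) = (4+9) mod 26 = 13 = N
  R(17) + T(19) = (17+19) mod 26 = 10 = K
Ciphertext: QXJWNK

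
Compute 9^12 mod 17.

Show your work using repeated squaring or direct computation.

Step 1: Compute 9^12 mod 17 step by step, reducing modulo 17 at each step.
  9^1 mod 17 = 9
  9^2 mod 17 = (9 * 9) mod 17 = 13
  9^3 mod 17 = (13 * 9) mod 17 = 15
  9^4 mod 17 = (15 * 9) mod 17 = 16
  9^5 mod 17 = (16 * 9) mod 17 = 8
  9^6 mod 17 = (8 * 9) mod 17 = 4
  9^7 mod 17 = (4 * 9) mod 17 = 2
  9^8 mod 17 = (2 * 9) mod 17 = 1
  9^9 mod 17 = (1 * 9) mod 17 = 9
  9^10 mod 17 = (9 * 9) mod 17 = 13
  9^11 mod 17 = (13 * 9) mod 17 = 15
  9^12 mod 17 = (15 * 9) mod 17 = 16
Step 2: Result = 16.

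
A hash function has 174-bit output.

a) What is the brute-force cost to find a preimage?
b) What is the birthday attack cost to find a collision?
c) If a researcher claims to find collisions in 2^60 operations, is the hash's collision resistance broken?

Step 1: Preimage resistance requires brute-force of 2^174 operations.
Step 2: Collision resistance (birthday bound) = 2^(174/2) = 2^87.
Step 3: The claimed attack costs 2^60 operations.
Step 4: Since 2^60 < 2^87, the claimed attack beats the generic birthday bound, so collision resistance is broken.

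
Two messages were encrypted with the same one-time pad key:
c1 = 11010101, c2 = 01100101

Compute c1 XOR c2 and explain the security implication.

Step 1: c1 XOR c2 = (m1 XOR k) XOR (m2 XOR k).
Step 2: By XOR associativity/commutativity: = m1 XOR m2 XOR k XOR k = m1 XOR m2.
Step 3: 11010101 XOR 01100101 = 10110000 = 176.
Step 4: The key cancels out! An attacker learns m1 XOR m2 = 176, revealing the relationship between plaintexts.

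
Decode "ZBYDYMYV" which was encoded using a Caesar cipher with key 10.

Step 1: Reverse the shift by subtracting 10 from each letter position.
  Z (position 25) -> position (25-10) mod 26 = 15 -> P
  B (position 1) -> position (1-10) mod 26 = 17 -> R
  Y (position 24) -> position (24-10) mod 26 = 14 -> O
  D (position 3) -> position (3-10) mod 26 = 19 -> T
  Y (position 24) -> position (24-10) mod 26 = 14 -> O
  M (position 12) -> position (12-10) mod 26 = 2 -> C
  Y (position 24) -> position (24-10) mod 26 = 14 -> O
  V (position 21) -> position (21-10) mod 26 = 11 -> L
Decrypted message: PROTOCOL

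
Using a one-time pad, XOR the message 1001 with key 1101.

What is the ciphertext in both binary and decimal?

Step 1: Write out the XOR operation bit by bit:
  Message: 1001
  Key:     1101
  XOR:     0100
Step 2: Convert to decimal: 0100 = 4.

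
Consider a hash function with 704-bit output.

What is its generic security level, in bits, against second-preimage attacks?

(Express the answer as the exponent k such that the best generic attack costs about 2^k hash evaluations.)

Step 1: The hash has a 704-bit output.
Step 2: Second-preimage resistance means: given a specific input x, it should be infeasible to find a different y with h(y) = h(x).
With a 704-bit output, a generic search for a second preimage costs about 2^704 evaluations (each trial matches the fixed target with probability 2^-704).
Step 3: Security level = 704 bits.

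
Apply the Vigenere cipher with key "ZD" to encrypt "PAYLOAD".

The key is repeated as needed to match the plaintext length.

Step 1: Repeat key to match plaintext length:
  Plaintext: PAYLOAD
  Key:       ZDZDZDZ
Step 2: Encrypt each letter:
  P(15) + Z(25) = (15+25) mod 26 = 14 = O
  A(0) + D(3) = (0+3) mod 26 = 3 = D
  Y(24) + Z(25) = (24+25) mod 26 = 23 = X
  L(11) + D(3) = (11+3) mod 26 = 14 = O
  O(14) + Z(25) = (14+25) mod 26 = 13 = N
  A(0) + D(3) = (0+3) mod 26 = 3 = D
  D(3) + Z(25) = (3+25) mod 26 = 2 = C
Ciphertext: ODXONDC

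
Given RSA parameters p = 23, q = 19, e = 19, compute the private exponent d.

Step 1: n = 23 * 19 = 437.
Step 2: phi(n) = 22 * 18 = 396.
Step 3: Find d such that 19 * d = 1 (mod 396).
Step 4: d = 19^(-1) mod 396 = 271.
Verification: 19 * 271 = 5149 = 13 * 396 + 1.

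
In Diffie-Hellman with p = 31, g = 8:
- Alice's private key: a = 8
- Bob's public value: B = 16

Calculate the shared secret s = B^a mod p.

Step 1: s = B^a mod p = 16^8 mod 31.
  16^1 mod 31 = 16
  16^2 mod 31 = (16 * 16) mod 31 = 8
  16^3 mod 31 = (8 * 16) mod 31 = 4
  16^4 mod 31 = (4 * 16) mod 31 = 2
  16^5 mod 31 = (2 * 16) mod 31 = 1
  16^6 mod 31 = (1 * 16) mod 31 = 16
  16^7 mod 31 = (16 * 16) mod 31 = 8
  16^8 mod 31 = (8 * 16) mod 31 = 4
Result: shared secret = 4.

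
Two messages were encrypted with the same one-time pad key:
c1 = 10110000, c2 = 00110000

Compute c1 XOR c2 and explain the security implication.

Step 1: c1 XOR c2 = (m1 XOR k) XOR (m2 XOR k).
Step 2: By XOR associativity/commutativity: = m1 XOR m2 XOR k XOR k = m1 XOR m2.
Step 3: 10110000 XOR 00110000 = 10000000 = 128.
Step 4: The key cancels out! An attacker learns m1 XOR m2 = 128, revealing the relationship between plaintexts.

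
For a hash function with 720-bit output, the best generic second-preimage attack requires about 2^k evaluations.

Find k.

Step 1: The hash has a 720-bit output.
Step 2: Second-preimage resistance means: given a specific input x, it should be infeasible to find a different y with h(y) = h(x).
With a 720-bit output, a generic search for a second preimage costs about 2^720 evaluations (each trial matches the fixed target with probability 2^-720).
Step 3: Security level = 720 bits.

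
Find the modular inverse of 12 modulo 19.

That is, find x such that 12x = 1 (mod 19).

Step 1: We need x such that 12 * x = 1 (mod 19).
Step 2: Using the extended Euclidean algorithm or trial:
  12 * 8 = 96 = 5 * 19 + 1.
Step 3: Since 96 mod 19 = 1, the inverse is x = 8.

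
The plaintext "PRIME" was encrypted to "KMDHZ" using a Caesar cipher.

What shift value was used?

Step 1: Compare first letters: P (position 15) -> K (position 10).
Step 2: Shift = (10 - 15) mod 26 = 21.
The shift value is 21.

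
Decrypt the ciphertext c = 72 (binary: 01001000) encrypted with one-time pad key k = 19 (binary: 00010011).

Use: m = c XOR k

Step 1: XOR ciphertext with key:
  Ciphertext: 01001000
  Key:        00010011
  XOR:        01011011
Step 2: Plaintext = 01011011 = 91 in decimal.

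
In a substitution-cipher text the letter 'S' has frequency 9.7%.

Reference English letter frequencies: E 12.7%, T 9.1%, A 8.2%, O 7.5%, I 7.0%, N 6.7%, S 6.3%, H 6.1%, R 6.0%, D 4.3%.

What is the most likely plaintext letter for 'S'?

Step 1: The observed frequency is 9.7%.
Step 2: Compare with English frequencies:
  E: 12.7% (difference: 3.0%)
  T: 9.1% (difference: 0.6%) <-- closest
  A: 8.2% (difference: 1.5%)
  O: 7.5% (difference: 2.2%)
  I: 7.0% (difference: 2.7%)
  N: 6.7% (difference: 3.0%)
  S: 6.3% (difference: 3.4%)
  H: 6.1% (difference: 3.6%)
  R: 6.0% (difference: 3.7%)
  D: 4.3% (difference: 5.4%)
Step 3: 'S' most likely represents 'T' (frequency 9.1%).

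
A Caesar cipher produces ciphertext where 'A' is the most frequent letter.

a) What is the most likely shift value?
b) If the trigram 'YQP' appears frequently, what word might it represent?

Step 1: In English, 'E' is the most frequent letter (12.7%).
Step 2: The most frequent ciphertext letter is 'A' (position 0).
Step 3: Shift = (0 - 4) mod 26 = 22.
Step 4: Decrypt 'YQP' by shifting back 22:
  Y -> C
  Q -> U
  P -> T
Step 5: 'YQP' decrypts to 'CUT'.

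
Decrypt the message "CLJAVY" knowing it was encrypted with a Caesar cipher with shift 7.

Step 1: Reverse the shift by subtracting 7 from each letter position.
  C (position 2) -> position (2-7) mod 26 = 21 -> V
  L (position 11) -> position (11-7) mod 26 = 4 -> E
  J (position 9) -> position (9-7) mod 26 = 2 -> C
  A (position 0) -> position (0-7) mod 26 = 19 -> T
  V (position 21) -> position (21-7) mod 26 = 14 -> O
  Y (position 24) -> position (24-7) mod 26 = 17 -> R
Decrypted message: VECTOR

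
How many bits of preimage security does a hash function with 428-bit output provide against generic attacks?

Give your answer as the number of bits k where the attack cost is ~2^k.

Step 1: The hash has a 428-bit output.
Step 2: Preimage resistance means: given a digest h(x), it should be infeasible to find any input that hashes to it.
With a 428-bit output there are 2^428 possible digests, so a generic brute-force preimage search costs about 2^428 evaluations.
Step 3: Security level = 428 bits.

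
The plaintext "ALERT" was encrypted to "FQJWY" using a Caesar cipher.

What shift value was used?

Step 1: Compare first letters: A (position 0) -> F (position 5).
Step 2: Shift = (5 - 0) mod 26 = 5.
The shift value is 5.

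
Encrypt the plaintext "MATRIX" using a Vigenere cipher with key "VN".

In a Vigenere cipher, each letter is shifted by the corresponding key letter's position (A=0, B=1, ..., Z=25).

Step 1: Repeat key to match plaintext length:
  Plaintext: MATRIX
  Key:       VNVNVN
Step 2: Encrypt each letter:
  M(12) + V(21) = (12+21) mod 26 = 7 = H
  A(0) + N(13) = (0+13) mod 26 = 13 = N
  T(19) + V(21) = (19+21) mod 26 = 14 = O
  R(17) + N(13) = (17+13) mod 26 = 4 = E
  I(8) + V(21) = (8+21) mod 26 = 3 = D
  X(23) + N(13) = (23+13) mod 26 = 10 = K
Ciphertext: HNOEDK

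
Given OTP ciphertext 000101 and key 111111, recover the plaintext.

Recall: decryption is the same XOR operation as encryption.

Step 1: XOR ciphertext with key:
  Ciphertext: 000101
  Key:        111111
  XOR:        111010
Step 2: Plaintext = 111010 = 58 in decimal.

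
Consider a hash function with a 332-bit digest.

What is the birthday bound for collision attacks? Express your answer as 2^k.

Step 1: The birthday paradox gives collision probability ~50% after sqrt(2^n) = 2^(n/2) hashes.
Step 2: For 332-bit output: 2^(332/2) = 2^166.
Step 3: Approximately 2^166 hash computations needed.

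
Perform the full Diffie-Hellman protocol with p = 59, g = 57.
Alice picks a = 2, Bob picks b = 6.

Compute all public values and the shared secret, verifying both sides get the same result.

Step 1: A = g^a mod p = 57^2 mod 59 = 4.
Step 2: B = g^b mod p = 57^6 mod 59 = 5.
Step 3: Alice computes s = B^a mod p = 5^2 mod 59 = 25.
Step 4: Bob computes s = A^b mod p = 4^6 mod 59 = 25.
Both sides agree: shared secret = 25.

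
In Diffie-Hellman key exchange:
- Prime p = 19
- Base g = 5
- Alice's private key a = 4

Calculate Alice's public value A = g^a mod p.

Step 1: A = g^a mod p = 5^4 mod 19.
  5^1 mod 19 = 5
  5^2 mod 19 = (5 * 5) mod 19 = 6
  5^3 mod 19 = (6 * 5) mod 19 = 11
  5^4 mod 19 = (11 * 5) mod 19 = 17
Result: A = 17.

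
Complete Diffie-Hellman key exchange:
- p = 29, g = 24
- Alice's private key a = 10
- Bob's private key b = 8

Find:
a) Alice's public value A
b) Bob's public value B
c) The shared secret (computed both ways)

Step 1: A = g^a mod p = 24^10 mod 29 = 20.
Step 2: B = g^b mod p = 24^8 mod 29 = 24.
Step 3: Alice computes s = B^a mod p = 24^10 mod 29 = 20.
Step 4: Bob computes s = A^b mod p = 20^8 mod 29 = 20.
Both sides agree: shared secret = 20.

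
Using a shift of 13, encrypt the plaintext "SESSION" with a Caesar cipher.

Step 1: For each letter, shift forward by 13 positions (mod 26).
  S (position 18) -> position (18+13) mod 26 = 5 -> F
  E (position 4) -> position (4+13) mod 26 = 17 -> R
  S (position 18) -> position (18+13) mod 26 = 5 -> F
  S (position 18) -> position (18+13) mod 26 = 5 -> F
  I (position 8) -> position (8+13) mod 26 = 21 -> V
  O (position 14) -> position (14+13) mod 26 = 1 -> B
  N (position 13) -> position (13+13) mod 26 = 0 -> A
Result: FRFFVBA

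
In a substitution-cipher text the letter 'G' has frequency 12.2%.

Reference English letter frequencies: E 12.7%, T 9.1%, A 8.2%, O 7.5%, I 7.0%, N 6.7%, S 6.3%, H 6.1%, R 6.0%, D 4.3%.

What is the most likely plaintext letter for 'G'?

Step 1: The observed frequency is 12.2%.
Step 2: Compare with English frequencies:
  E: 12.7% (difference: 0.5%) <-- closest
  T: 9.1% (difference: 3.1%)
  A: 8.2% (difference: 4.0%)
  O: 7.5% (difference: 4.7%)
  I: 7.0% (difference: 5.2%)
  N: 6.7% (difference: 5.5%)
  S: 6.3% (difference: 5.9%)
  H: 6.1% (difference: 6.1%)
  R: 6.0% (difference: 6.2%)
  D: 4.3% (difference: 7.9%)
Step 3: 'G' most likely represents 'E' (frequency 12.7%).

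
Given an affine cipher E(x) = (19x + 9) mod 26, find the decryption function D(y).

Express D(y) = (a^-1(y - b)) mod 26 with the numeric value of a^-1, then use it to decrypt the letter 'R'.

Step 1: Find a^-1, the modular inverse of 19 mod 26.
Step 2: We need 19 * a^-1 = 1 (mod 26).
Step 3: 19 * 11 = 209 = 8 * 26 + 1, so a^-1 = 11.
Step 4: D(y) = 11(y - 9) mod 26.
Step 5: Apply to 'R' (y = 17): D(17) = 11 * (17 - 9) mod 26 = 11 * 8 mod 26 = 10 -> 'K'.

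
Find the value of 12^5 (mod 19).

Step 1: Compute 12^5 mod 19 step by step, reducing modulo 19 at each step.
  12^1 mod 19 = 12
  12^2 mod 19 = (12 * 12) mod 19 = 11
  12^3 mod 19 = (11 * 12) mod 19 = 18
  12^4 mod 19 = (18 * 12) mod 19 = 7
  12^5 mod 19 = (7 * 12) mod 19 = 8
Step 2: Result = 8.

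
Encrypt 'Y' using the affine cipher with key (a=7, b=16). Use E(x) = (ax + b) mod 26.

Step 1: Convert 'Y' to number: x = 24.
Step 2: E(24) = (7 * 24 + 16) mod 26 = 184 mod 26 = 2.
Step 3: Convert 2 back to letter: C.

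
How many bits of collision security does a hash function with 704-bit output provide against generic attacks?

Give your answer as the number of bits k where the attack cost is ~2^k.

Step 1: The hash has a 704-bit output.
Step 2: Collision resistance means it should be infeasible to find any x != y with h(x) = h(y).
By the birthday bound, a generic collision search succeeds after about sqrt(2^704) = 2^(704/2) = 2^352 evaluations.
Step 3: Security level = 352 bits.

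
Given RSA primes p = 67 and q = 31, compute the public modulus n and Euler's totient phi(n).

Step 1: n = p * q = 67 * 31 = 2077.
Step 2: phi(n) = (p-1)(q-1) = 66 * 30 = 1980.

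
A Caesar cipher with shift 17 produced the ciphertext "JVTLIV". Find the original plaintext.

Step 1: Reverse the shift by subtracting 17 from each letter position.
  J (position 9) -> position (9-17) mod 26 = 18 -> S
  V (position 21) -> position (21-17) mod 26 = 4 -> E
  T (position 19) -> position (19-17) mod 26 = 2 -> C
  L (position 11) -> position (11-17) mod 26 = 20 -> U
  I (position 8) -> position (8-17) mod 26 = 17 -> R
  V (position 21) -> position (21-17) mod 26 = 4 -> E
Decrypted message: SECURE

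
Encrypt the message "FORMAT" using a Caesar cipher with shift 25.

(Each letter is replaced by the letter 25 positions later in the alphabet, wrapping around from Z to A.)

Step 1: For each letter, shift forward by 25 positions (mod 26).
  F (position 5) -> position (5+25) mod 26 = 4 -> E
  O (position 14) -> position (14+25) mod 26 = 13 -> N
  R (position 17) -> position (17+25) mod 26 = 16 -> Q
  M (position 12) -> position (12+25) mod 26 = 11 -> L
  A (position 0) -> position (0+25) mod 26 = 25 -> Z
  T (position 19) -> position (19+25) mod 26 = 18 -> S
Result: ENQLZS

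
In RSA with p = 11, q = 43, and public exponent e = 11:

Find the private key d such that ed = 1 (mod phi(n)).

Step 1: n = 11 * 43 = 473.
Step 2: phi(n) = 10 * 42 = 420.
Step 3: Find d such that 11 * d = 1 (mod 420).
Step 4: d = 11^(-1) mod 420 = 191.
Verification: 11 * 191 = 2101 = 5 * 420 + 1.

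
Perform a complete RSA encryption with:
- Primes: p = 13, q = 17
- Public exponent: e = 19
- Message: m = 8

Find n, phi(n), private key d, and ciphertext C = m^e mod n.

Step 1: n = 13 * 17 = 221.
Step 2: phi(n) = (13-1)(17-1) = 12 * 16 = 192.
Step 3: Find d = 19^(-1) mod 192 = 91.
  Verify: 19 * 91 = 1729 = 1 (mod 192).
Step 4: C = 8^19 mod 221 = 70.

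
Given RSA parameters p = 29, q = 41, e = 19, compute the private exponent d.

Step 1: n = 29 * 41 = 1189.
Step 2: phi(n) = 28 * 40 = 1120.
Step 3: Find d such that 19 * d = 1 (mod 1120).
Step 4: d = 19^(-1) mod 1120 = 59.
Verification: 19 * 59 = 1121 = 1 * 1120 + 1.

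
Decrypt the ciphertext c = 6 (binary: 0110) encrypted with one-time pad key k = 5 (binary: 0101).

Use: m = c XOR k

Step 1: XOR ciphertext with key:
  Ciphertext: 0110
  Key:        0101
  XOR:        0011
Step 2: Plaintext = 0011 = 3 in decimal.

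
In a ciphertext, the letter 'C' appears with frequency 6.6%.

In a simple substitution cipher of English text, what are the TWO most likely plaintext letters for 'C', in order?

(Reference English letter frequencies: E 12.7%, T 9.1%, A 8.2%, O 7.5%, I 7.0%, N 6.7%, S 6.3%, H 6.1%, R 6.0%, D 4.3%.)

Step 1: Observed frequency of 'C' is 6.6%.
Step 2: Compute distances to each reference frequency and sort:
  N (6.7%): difference = 0.1% <-- BEST
  S (6.3%): difference = 0.3% <-- RUNNER-UP
  I (7.0%): difference = 0.4%
  H (6.1%): difference = 0.5%
  R (6.0%): difference = 0.6%
Step 3: Most likely is 'N' (6.7%, diff 0.1%); second most likely is 'S' (6.3%, diff 0.3%).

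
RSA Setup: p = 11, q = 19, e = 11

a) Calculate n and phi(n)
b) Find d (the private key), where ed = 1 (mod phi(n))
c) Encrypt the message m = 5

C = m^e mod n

Step 1: n = 11 * 19 = 209.
Step 2: phi(n) = (11-1)(19-1) = 10 * 18 = 180.
Step 3: Find d = 11^(-1) mod 180 = 131.
  Verify: 11 * 131 = 1441 = 1 (mod 180).
Step 4: C = 5^11 mod 209 = 82.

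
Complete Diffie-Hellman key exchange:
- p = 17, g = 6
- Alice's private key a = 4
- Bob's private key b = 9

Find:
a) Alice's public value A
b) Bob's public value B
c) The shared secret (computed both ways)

Step 1: A = g^a mod p = 6^4 mod 17 = 4.
Step 2: B = g^b mod p = 6^9 mod 17 = 11.
Step 3: Alice computes s = B^a mod p = 11^4 mod 17 = 4.
Step 4: Bob computes s = A^b mod p = 4^9 mod 17 = 4.
Both sides agree: shared secret = 4.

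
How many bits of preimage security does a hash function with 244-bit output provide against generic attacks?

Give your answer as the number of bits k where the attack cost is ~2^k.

Step 1: The hash has a 244-bit output.
Step 2: Preimage resistance means: given a digest h(x), it should be infeasible to find any input that hashes to it.
With a 244-bit output there are 2^244 possible digests, so a generic brute-force preimage search costs about 2^244 evaluations.
Step 3: Security level = 244 bits.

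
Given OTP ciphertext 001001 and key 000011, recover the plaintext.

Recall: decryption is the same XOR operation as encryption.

Step 1: XOR ciphertext with key:
  Ciphertext: 001001
  Key:        000011
  XOR:        001010
Step 2: Plaintext = 001010 = 10 in decimal.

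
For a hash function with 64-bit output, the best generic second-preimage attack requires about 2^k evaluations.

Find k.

Step 1: The hash has a 64-bit output.
Step 2: Second-preimage resistance means: given a specific input x, it should be infeasible to find a different y with h(y) = h(x).
With a 64-bit output, a generic search for a second preimage costs about 2^64 evaluations (each trial matches the fixed target with probability 2^-64).
Step 3: Security level = 64 bits.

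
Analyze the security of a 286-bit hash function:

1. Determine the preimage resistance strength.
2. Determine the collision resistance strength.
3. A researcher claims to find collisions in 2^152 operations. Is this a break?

Step 1: Preimage resistance requires brute-force of 2^286 operations.
Step 2: Collision resistance (birthday bound) = 2^(286/2) = 2^143.
Step 3: The claimed attack costs 2^152 operations.
Step 4: Since 2^152 >= 2^143, the claimed attack is no faster than the generic birthday attack, so this does not break collision resistance.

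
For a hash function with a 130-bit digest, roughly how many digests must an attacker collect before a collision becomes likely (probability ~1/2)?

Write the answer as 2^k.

Step 1: The birthday paradox gives collision probability ~50% after sqrt(2^n) = 2^(n/2) hashes.
Step 2: For 130-bit output: 2^(130/2) = 2^65.
Step 3: Approximately 2^65 hash computations needed.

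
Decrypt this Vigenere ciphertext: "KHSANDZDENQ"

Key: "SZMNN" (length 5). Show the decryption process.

Step 1: Key 'SZMNN' has length 5. Extended key: SZMNNSZMNNS
Step 2: Decrypt each position:
  K(10) - S(18) = 18 = S
  H(7) - Z(25) = 8 = I
  S(18) - M(12) = 6 = G
  A(0) - N(13) = 13 = N
  N(13) - N(13) = 0 = A
  D(3) - S(18) = 11 = L
  Z(25) - Z(25) = 0 = A
  D(3) - M(12) = 17 = R
  E(4) - N(13) = 17 = R
  N(13) - N(13) = 0 = A
  Q(16) - S(18) = 24 = Y
Plaintext: SIGNALARRAY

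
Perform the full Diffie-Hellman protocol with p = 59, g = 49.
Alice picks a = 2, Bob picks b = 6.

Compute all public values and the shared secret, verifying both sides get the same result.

Step 1: A = g^a mod p = 49^2 mod 59 = 41.
Step 2: B = g^b mod p = 49^6 mod 59 = 9.
Step 3: Alice computes s = B^a mod p = 9^2 mod 59 = 22.
Step 4: Bob computes s = A^b mod p = 41^6 mod 59 = 22.
Both sides agree: shared secret = 22.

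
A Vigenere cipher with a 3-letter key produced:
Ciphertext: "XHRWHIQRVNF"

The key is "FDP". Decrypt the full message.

Step 1: Key 'FDP' has length 3. Extended key: FDPFDPFDPFD
Step 2: Decrypt each position:
  X(23) - F(5) = 18 = S
  H(7) - D(3) = 4 = E
  R(17) - P(15) = 2 = C
  W(22) - F(5) = 17 = R
  H(7) - D(3) = 4 = E
  I(8) - P(15) = 19 = T
  Q(16) - F(5) = 11 = L
  R(17) - D(3) = 14 = O
  V(21) - P(15) = 6 = G
  N(13) - F(5) = 8 = I
  F(5) - D(3) = 2 = C
Plaintext: SECRETLOGIC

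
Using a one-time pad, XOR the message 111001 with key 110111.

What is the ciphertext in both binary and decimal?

Step 1: Write out the XOR operation bit by bit:
  Message: 111001
  Key:     110111
  XOR:     001110
Step 2: Convert to decimal: 001110 = 14.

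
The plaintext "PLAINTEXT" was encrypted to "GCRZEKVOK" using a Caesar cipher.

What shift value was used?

Step 1: Compare first letters: P (position 15) -> G (position 6).
Step 2: Shift = (6 - 15) mod 26 = 17.
The shift value is 17.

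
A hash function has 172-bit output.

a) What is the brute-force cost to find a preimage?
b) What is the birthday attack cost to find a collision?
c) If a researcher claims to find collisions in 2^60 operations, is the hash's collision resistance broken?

Step 1: Preimage resistance requires brute-force of 2^172 operations.
Step 2: Collision resistance (birthday bound) = 2^(172/2) = 2^86.
Step 3: The claimed attack costs 2^60 operations.
Step 4: Since 2^60 < 2^86, the claimed attack beats the generic birthday bound, so collision resistance is broken.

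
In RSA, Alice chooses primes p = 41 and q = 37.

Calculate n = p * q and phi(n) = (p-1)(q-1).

Step 1: n = p * q = 41 * 37 = 1517.
Step 2: phi(n) = (p-1)(q-1) = 40 * 36 = 1440.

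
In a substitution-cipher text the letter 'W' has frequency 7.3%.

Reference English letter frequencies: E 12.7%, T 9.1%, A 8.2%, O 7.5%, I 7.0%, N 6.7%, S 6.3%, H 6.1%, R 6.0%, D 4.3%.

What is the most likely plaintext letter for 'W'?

Step 1: The observed frequency is 7.3%.
Step 2: Compare with English frequencies:
  E: 12.7% (difference: 5.4%)
  T: 9.1% (difference: 1.8%)
  A: 8.2% (difference: 0.9%)
  O: 7.5% (difference: 0.2%) <-- closest
  I: 7.0% (difference: 0.3%)
  N: 6.7% (difference: 0.6%)
  S: 6.3% (difference: 1.0%)
  H: 6.1% (difference: 1.2%)
  R: 6.0% (difference: 1.3%)
  D: 4.3% (difference: 3.0%)
Step 3: 'W' most likely represents 'O' (frequency 7.5%).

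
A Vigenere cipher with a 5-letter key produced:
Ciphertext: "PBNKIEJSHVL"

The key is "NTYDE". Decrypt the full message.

Step 1: Key 'NTYDE' has length 5. Extended key: NTYDENTYDEN
Step 2: Decrypt each position:
  P(15) - N(13) = 2 = C
  B(1) - T(19) = 8 = I
  N(13) - Y(24) = 15 = P
  K(10) - D(3) = 7 = H
  I(8) - E(4) = 4 = E
  E(4) - N(13) = 17 = R
  J(9) - T(19) = 16 = Q
  S(18) - Y(24) = 20 = U
  H(7) - D(3) = 4 = E
  V(21) - E(4) = 17 = R
  L(11) - N(13) = 24 = Y
Plaintext: CIPHERQUERY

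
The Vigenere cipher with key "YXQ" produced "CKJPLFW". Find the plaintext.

Step 1: Extend key: YXQYXQY
Step 2: Decrypt each letter (c - k) mod 26:
  C(2) - Y(24) = (2-24) mod 26 = 4 = E
  K(10) - X(23) = (10-23) mod 26 = 13 = N
  J(9) - Q(16) = (9-16) mod 26 = 19 = T
  P(15) - Y(24) = (15-24) mod 26 = 17 = R
  L(11) - X(23) = (11-23) mod 26 = 14 = O
  F(5) - Q(16) = (5-16) mod 26 = 15 = P
  W(22) - Y(24) = (22-24) mod 26 = 24 = Y
Plaintext: ENTROPY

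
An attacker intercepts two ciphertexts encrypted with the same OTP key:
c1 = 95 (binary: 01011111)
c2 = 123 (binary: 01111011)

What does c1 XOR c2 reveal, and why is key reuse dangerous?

Step 1: c1 XOR c2 = (m1 XOR k) XOR (m2 XOR k).
Step 2: By XOR associativity/commutativity: = m1 XOR m2 XOR k XOR k = m1 XOR m2.
Step 3: 01011111 XOR 01111011 = 00100100 = 36.
Step 4: The key cancels out! An attacker learns m1 XOR m2 = 36, revealing the relationship between plaintexts.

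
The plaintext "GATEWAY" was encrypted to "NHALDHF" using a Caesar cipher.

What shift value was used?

Step 1: Compare first letters: G (position 6) -> N (position 13).
Step 2: Shift = (13 - 6) mod 26 = 7.
The shift value is 7.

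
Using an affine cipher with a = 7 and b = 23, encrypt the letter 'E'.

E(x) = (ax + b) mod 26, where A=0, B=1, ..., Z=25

Step 1: Convert 'E' to number: x = 4.
Step 2: E(4) = (7 * 4 + 23) mod 26 = 51 mod 26 = 25.
Step 3: Convert 25 back to letter: Z.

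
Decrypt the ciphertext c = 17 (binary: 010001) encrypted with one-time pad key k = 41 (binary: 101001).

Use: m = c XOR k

Step 1: XOR ciphertext with key:
  Ciphertext: 010001
  Key:        101001
  XOR:        111000
Step 2: Plaintext = 111000 = 56 in decimal.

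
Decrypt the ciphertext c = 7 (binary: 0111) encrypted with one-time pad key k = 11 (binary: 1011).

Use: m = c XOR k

Step 1: XOR ciphertext with key:
  Ciphertext: 0111
  Key:        1011
  XOR:        1100
Step 2: Plaintext = 1100 = 12 in decimal.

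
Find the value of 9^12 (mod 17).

Step 1: Compute 9^12 mod 17 step by step, reducing modulo 17 at each step.
  9^1 mod 17 = 9
  9^2 mod 17 = (9 * 9) mod 17 = 13
  9^3 mod 17 = (13 * 9) mod 17 = 15
  9^4 mod 17 = (15 * 9) mod 17 = 16
  9^5 mod 17 = (16 * 9) mod 17 = 8
  9^6 mod 17 = (8 * 9) mod 17 = 4
  9^7 mod 17 = (4 * 9) mod 17 = 2
  9^8 mod 17 = (2 * 9) mod 17 = 1
  9^9 mod 17 = (1 * 9) mod 17 = 9
  9^10 mod 17 = (9 * 9) mod 17 = 13
  9^11 mod 17 = (13 * 9) mod 17 = 15
  9^12 mod 17 = (15 * 9) mod 17 = 16
Step 2: Result = 16.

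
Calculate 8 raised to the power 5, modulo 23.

Step 1: Compute 8^5 mod 23 step by step, reducing modulo 23 at each step.
  8^1 mod 23 = 8
  8^2 mod 23 = (8 * 8) mod 23 = 18
  8^3 mod 23 = (18 * 8) mod 23 = 6
  8^4 mod 23 = (6 * 8) mod 23 = 2
  8^5 mod 23 = (2 * 8) mod 23 = 16
Step 2: Result = 16.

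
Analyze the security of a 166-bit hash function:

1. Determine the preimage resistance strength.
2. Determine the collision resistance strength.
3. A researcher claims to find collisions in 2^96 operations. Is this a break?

Step 1: Preimage resistance requires brute-force of 2^166 operations.
Step 2: Collision resistance (birthday bound) = 2^(166/2) = 2^83.
Step 3: The claimed attack costs 2^96 operations.
Step 4: Since 2^96 >= 2^83, the claimed attack is no faster than the generic birthday attack, so this does not break collision resistance.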